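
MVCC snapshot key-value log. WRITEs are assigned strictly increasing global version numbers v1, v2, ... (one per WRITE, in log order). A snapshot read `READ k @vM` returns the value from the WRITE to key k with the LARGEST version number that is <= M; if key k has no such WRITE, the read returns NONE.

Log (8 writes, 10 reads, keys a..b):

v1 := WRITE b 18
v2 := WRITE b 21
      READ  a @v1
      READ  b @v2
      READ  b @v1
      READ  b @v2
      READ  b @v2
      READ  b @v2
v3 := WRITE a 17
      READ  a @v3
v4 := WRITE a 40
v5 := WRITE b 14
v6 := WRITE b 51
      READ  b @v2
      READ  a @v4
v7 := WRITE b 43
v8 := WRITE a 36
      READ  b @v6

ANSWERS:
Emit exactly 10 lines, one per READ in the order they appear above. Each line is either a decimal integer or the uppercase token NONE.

Answer: NONE
21
18
21
21
21
17
21
40
51

Derivation:
v1: WRITE b=18  (b history now [(1, 18)])
v2: WRITE b=21  (b history now [(1, 18), (2, 21)])
READ a @v1: history=[] -> no version <= 1 -> NONE
READ b @v2: history=[(1, 18), (2, 21)] -> pick v2 -> 21
READ b @v1: history=[(1, 18), (2, 21)] -> pick v1 -> 18
READ b @v2: history=[(1, 18), (2, 21)] -> pick v2 -> 21
READ b @v2: history=[(1, 18), (2, 21)] -> pick v2 -> 21
READ b @v2: history=[(1, 18), (2, 21)] -> pick v2 -> 21
v3: WRITE a=17  (a history now [(3, 17)])
READ a @v3: history=[(3, 17)] -> pick v3 -> 17
v4: WRITE a=40  (a history now [(3, 17), (4, 40)])
v5: WRITE b=14  (b history now [(1, 18), (2, 21), (5, 14)])
v6: WRITE b=51  (b history now [(1, 18), (2, 21), (5, 14), (6, 51)])
READ b @v2: history=[(1, 18), (2, 21), (5, 14), (6, 51)] -> pick v2 -> 21
READ a @v4: history=[(3, 17), (4, 40)] -> pick v4 -> 40
v7: WRITE b=43  (b history now [(1, 18), (2, 21), (5, 14), (6, 51), (7, 43)])
v8: WRITE a=36  (a history now [(3, 17), (4, 40), (8, 36)])
READ b @v6: history=[(1, 18), (2, 21), (5, 14), (6, 51), (7, 43)] -> pick v6 -> 51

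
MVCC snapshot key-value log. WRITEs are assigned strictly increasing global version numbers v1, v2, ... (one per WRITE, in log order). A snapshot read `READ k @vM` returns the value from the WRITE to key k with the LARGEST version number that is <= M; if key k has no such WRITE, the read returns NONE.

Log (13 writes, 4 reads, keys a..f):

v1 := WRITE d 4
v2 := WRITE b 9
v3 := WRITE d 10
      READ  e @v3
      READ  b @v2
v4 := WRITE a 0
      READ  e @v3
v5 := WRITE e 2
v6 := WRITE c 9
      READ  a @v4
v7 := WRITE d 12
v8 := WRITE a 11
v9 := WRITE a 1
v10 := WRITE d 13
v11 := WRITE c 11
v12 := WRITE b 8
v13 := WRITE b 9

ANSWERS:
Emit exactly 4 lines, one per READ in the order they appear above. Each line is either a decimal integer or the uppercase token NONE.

Answer: NONE
9
NONE
0

Derivation:
v1: WRITE d=4  (d history now [(1, 4)])
v2: WRITE b=9  (b history now [(2, 9)])
v3: WRITE d=10  (d history now [(1, 4), (3, 10)])
READ e @v3: history=[] -> no version <= 3 -> NONE
READ b @v2: history=[(2, 9)] -> pick v2 -> 9
v4: WRITE a=0  (a history now [(4, 0)])
READ e @v3: history=[] -> no version <= 3 -> NONE
v5: WRITE e=2  (e history now [(5, 2)])
v6: WRITE c=9  (c history now [(6, 9)])
READ a @v4: history=[(4, 0)] -> pick v4 -> 0
v7: WRITE d=12  (d history now [(1, 4), (3, 10), (7, 12)])
v8: WRITE a=11  (a history now [(4, 0), (8, 11)])
v9: WRITE a=1  (a history now [(4, 0), (8, 11), (9, 1)])
v10: WRITE d=13  (d history now [(1, 4), (3, 10), (7, 12), (10, 13)])
v11: WRITE c=11  (c history now [(6, 9), (11, 11)])
v12: WRITE b=8  (b history now [(2, 9), (12, 8)])
v13: WRITE b=9  (b history now [(2, 9), (12, 8), (13, 9)])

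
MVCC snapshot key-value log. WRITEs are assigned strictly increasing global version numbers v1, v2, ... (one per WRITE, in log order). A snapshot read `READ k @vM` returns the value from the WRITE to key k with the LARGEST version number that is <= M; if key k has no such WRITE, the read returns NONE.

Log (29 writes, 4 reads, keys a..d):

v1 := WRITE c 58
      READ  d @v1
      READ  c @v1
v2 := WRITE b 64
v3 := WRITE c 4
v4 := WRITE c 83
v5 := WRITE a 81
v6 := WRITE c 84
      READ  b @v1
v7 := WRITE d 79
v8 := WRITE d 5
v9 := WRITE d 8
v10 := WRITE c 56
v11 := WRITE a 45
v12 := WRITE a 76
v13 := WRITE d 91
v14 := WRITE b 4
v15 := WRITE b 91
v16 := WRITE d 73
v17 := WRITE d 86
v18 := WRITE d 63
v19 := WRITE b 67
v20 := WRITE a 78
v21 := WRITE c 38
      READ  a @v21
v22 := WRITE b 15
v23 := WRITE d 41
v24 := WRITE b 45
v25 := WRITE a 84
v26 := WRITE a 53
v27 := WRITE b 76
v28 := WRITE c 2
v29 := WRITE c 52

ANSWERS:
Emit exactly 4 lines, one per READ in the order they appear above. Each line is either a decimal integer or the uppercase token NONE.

Answer: NONE
58
NONE
78

Derivation:
v1: WRITE c=58  (c history now [(1, 58)])
READ d @v1: history=[] -> no version <= 1 -> NONE
READ c @v1: history=[(1, 58)] -> pick v1 -> 58
v2: WRITE b=64  (b history now [(2, 64)])
v3: WRITE c=4  (c history now [(1, 58), (3, 4)])
v4: WRITE c=83  (c history now [(1, 58), (3, 4), (4, 83)])
v5: WRITE a=81  (a history now [(5, 81)])
v6: WRITE c=84  (c history now [(1, 58), (3, 4), (4, 83), (6, 84)])
READ b @v1: history=[(2, 64)] -> no version <= 1 -> NONE
v7: WRITE d=79  (d history now [(7, 79)])
v8: WRITE d=5  (d history now [(7, 79), (8, 5)])
v9: WRITE d=8  (d history now [(7, 79), (8, 5), (9, 8)])
v10: WRITE c=56  (c history now [(1, 58), (3, 4), (4, 83), (6, 84), (10, 56)])
v11: WRITE a=45  (a history now [(5, 81), (11, 45)])
v12: WRITE a=76  (a history now [(5, 81), (11, 45), (12, 76)])
v13: WRITE d=91  (d history now [(7, 79), (8, 5), (9, 8), (13, 91)])
v14: WRITE b=4  (b history now [(2, 64), (14, 4)])
v15: WRITE b=91  (b history now [(2, 64), (14, 4), (15, 91)])
v16: WRITE d=73  (d history now [(7, 79), (8, 5), (9, 8), (13, 91), (16, 73)])
v17: WRITE d=86  (d history now [(7, 79), (8, 5), (9, 8), (13, 91), (16, 73), (17, 86)])
v18: WRITE d=63  (d history now [(7, 79), (8, 5), (9, 8), (13, 91), (16, 73), (17, 86), (18, 63)])
v19: WRITE b=67  (b history now [(2, 64), (14, 4), (15, 91), (19, 67)])
v20: WRITE a=78  (a history now [(5, 81), (11, 45), (12, 76), (20, 78)])
v21: WRITE c=38  (c history now [(1, 58), (3, 4), (4, 83), (6, 84), (10, 56), (21, 38)])
READ a @v21: history=[(5, 81), (11, 45), (12, 76), (20, 78)] -> pick v20 -> 78
v22: WRITE b=15  (b history now [(2, 64), (14, 4), (15, 91), (19, 67), (22, 15)])
v23: WRITE d=41  (d history now [(7, 79), (8, 5), (9, 8), (13, 91), (16, 73), (17, 86), (18, 63), (23, 41)])
v24: WRITE b=45  (b history now [(2, 64), (14, 4), (15, 91), (19, 67), (22, 15), (24, 45)])
v25: WRITE a=84  (a history now [(5, 81), (11, 45), (12, 76), (20, 78), (25, 84)])
v26: WRITE a=53  (a history now [(5, 81), (11, 45), (12, 76), (20, 78), (25, 84), (26, 53)])
v27: WRITE b=76  (b history now [(2, 64), (14, 4), (15, 91), (19, 67), (22, 15), (24, 45), (27, 76)])
v28: WRITE c=2  (c history now [(1, 58), (3, 4), (4, 83), (6, 84), (10, 56), (21, 38), (28, 2)])
v29: WRITE c=52  (c history now [(1, 58), (3, 4), (4, 83), (6, 84), (10, 56), (21, 38), (28, 2), (29, 52)])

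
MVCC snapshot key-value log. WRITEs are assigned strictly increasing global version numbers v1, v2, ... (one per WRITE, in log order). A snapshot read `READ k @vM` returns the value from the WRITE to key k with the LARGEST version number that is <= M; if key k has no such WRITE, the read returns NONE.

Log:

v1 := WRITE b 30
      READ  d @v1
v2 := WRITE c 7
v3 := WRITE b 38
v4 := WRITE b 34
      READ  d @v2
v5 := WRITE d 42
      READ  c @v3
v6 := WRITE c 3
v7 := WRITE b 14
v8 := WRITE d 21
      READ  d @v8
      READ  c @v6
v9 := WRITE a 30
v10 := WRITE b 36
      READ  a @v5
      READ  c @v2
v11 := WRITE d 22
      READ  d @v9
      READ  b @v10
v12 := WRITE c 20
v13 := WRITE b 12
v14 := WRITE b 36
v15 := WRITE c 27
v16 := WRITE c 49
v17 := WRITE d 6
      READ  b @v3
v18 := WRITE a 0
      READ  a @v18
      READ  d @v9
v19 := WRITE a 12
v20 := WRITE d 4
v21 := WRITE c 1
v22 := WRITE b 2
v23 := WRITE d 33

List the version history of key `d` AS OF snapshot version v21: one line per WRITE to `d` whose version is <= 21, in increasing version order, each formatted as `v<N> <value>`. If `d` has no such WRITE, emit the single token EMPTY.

Answer: v5 42
v8 21
v11 22
v17 6
v20 4

Derivation:
Scan writes for key=d with version <= 21:
  v1 WRITE b 30 -> skip
  v2 WRITE c 7 -> skip
  v3 WRITE b 38 -> skip
  v4 WRITE b 34 -> skip
  v5 WRITE d 42 -> keep
  v6 WRITE c 3 -> skip
  v7 WRITE b 14 -> skip
  v8 WRITE d 21 -> keep
  v9 WRITE a 30 -> skip
  v10 WRITE b 36 -> skip
  v11 WRITE d 22 -> keep
  v12 WRITE c 20 -> skip
  v13 WRITE b 12 -> skip
  v14 WRITE b 36 -> skip
  v15 WRITE c 27 -> skip
  v16 WRITE c 49 -> skip
  v17 WRITE d 6 -> keep
  v18 WRITE a 0 -> skip
  v19 WRITE a 12 -> skip
  v20 WRITE d 4 -> keep
  v21 WRITE c 1 -> skip
  v22 WRITE b 2 -> skip
  v23 WRITE d 33 -> drop (> snap)
Collected: [(5, 42), (8, 21), (11, 22), (17, 6), (20, 4)]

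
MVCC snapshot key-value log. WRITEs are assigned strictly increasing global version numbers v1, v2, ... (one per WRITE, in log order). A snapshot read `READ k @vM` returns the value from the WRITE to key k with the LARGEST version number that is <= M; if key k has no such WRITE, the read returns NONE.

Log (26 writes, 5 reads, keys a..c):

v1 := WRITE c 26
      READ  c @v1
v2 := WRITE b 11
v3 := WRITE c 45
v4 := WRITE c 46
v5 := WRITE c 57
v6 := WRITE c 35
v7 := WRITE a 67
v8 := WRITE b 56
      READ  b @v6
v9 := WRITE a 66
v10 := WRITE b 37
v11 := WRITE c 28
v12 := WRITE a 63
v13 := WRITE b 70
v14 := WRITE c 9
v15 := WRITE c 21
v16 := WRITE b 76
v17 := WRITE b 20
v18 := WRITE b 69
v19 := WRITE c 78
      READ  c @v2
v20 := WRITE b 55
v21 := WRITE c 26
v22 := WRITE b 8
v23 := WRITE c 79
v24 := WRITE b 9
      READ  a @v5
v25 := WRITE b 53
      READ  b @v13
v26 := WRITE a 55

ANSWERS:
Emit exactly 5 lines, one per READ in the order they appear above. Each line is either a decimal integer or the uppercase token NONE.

Answer: 26
11
26
NONE
70

Derivation:
v1: WRITE c=26  (c history now [(1, 26)])
READ c @v1: history=[(1, 26)] -> pick v1 -> 26
v2: WRITE b=11  (b history now [(2, 11)])
v3: WRITE c=45  (c history now [(1, 26), (3, 45)])
v4: WRITE c=46  (c history now [(1, 26), (3, 45), (4, 46)])
v5: WRITE c=57  (c history now [(1, 26), (3, 45), (4, 46), (5, 57)])
v6: WRITE c=35  (c history now [(1, 26), (3, 45), (4, 46), (5, 57), (6, 35)])
v7: WRITE a=67  (a history now [(7, 67)])
v8: WRITE b=56  (b history now [(2, 11), (8, 56)])
READ b @v6: history=[(2, 11), (8, 56)] -> pick v2 -> 11
v9: WRITE a=66  (a history now [(7, 67), (9, 66)])
v10: WRITE b=37  (b history now [(2, 11), (8, 56), (10, 37)])
v11: WRITE c=28  (c history now [(1, 26), (3, 45), (4, 46), (5, 57), (6, 35), (11, 28)])
v12: WRITE a=63  (a history now [(7, 67), (9, 66), (12, 63)])
v13: WRITE b=70  (b history now [(2, 11), (8, 56), (10, 37), (13, 70)])
v14: WRITE c=9  (c history now [(1, 26), (3, 45), (4, 46), (5, 57), (6, 35), (11, 28), (14, 9)])
v15: WRITE c=21  (c history now [(1, 26), (3, 45), (4, 46), (5, 57), (6, 35), (11, 28), (14, 9), (15, 21)])
v16: WRITE b=76  (b history now [(2, 11), (8, 56), (10, 37), (13, 70), (16, 76)])
v17: WRITE b=20  (b history now [(2, 11), (8, 56), (10, 37), (13, 70), (16, 76), (17, 20)])
v18: WRITE b=69  (b history now [(2, 11), (8, 56), (10, 37), (13, 70), (16, 76), (17, 20), (18, 69)])
v19: WRITE c=78  (c history now [(1, 26), (3, 45), (4, 46), (5, 57), (6, 35), (11, 28), (14, 9), (15, 21), (19, 78)])
READ c @v2: history=[(1, 26), (3, 45), (4, 46), (5, 57), (6, 35), (11, 28), (14, 9), (15, 21), (19, 78)] -> pick v1 -> 26
v20: WRITE b=55  (b history now [(2, 11), (8, 56), (10, 37), (13, 70), (16, 76), (17, 20), (18, 69), (20, 55)])
v21: WRITE c=26  (c history now [(1, 26), (3, 45), (4, 46), (5, 57), (6, 35), (11, 28), (14, 9), (15, 21), (19, 78), (21, 26)])
v22: WRITE b=8  (b history now [(2, 11), (8, 56), (10, 37), (13, 70), (16, 76), (17, 20), (18, 69), (20, 55), (22, 8)])
v23: WRITE c=79  (c history now [(1, 26), (3, 45), (4, 46), (5, 57), (6, 35), (11, 28), (14, 9), (15, 21), (19, 78), (21, 26), (23, 79)])
v24: WRITE b=9  (b history now [(2, 11), (8, 56), (10, 37), (13, 70), (16, 76), (17, 20), (18, 69), (20, 55), (22, 8), (24, 9)])
READ a @v5: history=[(7, 67), (9, 66), (12, 63)] -> no version <= 5 -> NONE
v25: WRITE b=53  (b history now [(2, 11), (8, 56), (10, 37), (13, 70), (16, 76), (17, 20), (18, 69), (20, 55), (22, 8), (24, 9), (25, 53)])
READ b @v13: history=[(2, 11), (8, 56), (10, 37), (13, 70), (16, 76), (17, 20), (18, 69), (20, 55), (22, 8), (24, 9), (25, 53)] -> pick v13 -> 70
v26: WRITE a=55  (a history now [(7, 67), (9, 66), (12, 63), (26, 55)])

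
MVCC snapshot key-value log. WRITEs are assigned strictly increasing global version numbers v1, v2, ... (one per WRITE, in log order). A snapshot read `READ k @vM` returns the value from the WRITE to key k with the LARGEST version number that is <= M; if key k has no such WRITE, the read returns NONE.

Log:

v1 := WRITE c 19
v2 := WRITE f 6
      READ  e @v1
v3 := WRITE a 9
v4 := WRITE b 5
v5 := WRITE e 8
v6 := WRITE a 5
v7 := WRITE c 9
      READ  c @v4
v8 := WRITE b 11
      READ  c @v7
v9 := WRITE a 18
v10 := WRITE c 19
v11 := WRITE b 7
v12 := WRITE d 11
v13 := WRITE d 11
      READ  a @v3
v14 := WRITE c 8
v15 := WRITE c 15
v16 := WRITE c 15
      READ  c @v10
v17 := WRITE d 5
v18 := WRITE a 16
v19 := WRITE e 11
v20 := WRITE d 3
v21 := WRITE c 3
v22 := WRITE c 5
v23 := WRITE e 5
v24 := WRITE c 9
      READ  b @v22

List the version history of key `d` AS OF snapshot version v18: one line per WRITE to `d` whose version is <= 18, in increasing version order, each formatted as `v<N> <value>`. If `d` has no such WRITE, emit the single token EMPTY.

Scan writes for key=d with version <= 18:
  v1 WRITE c 19 -> skip
  v2 WRITE f 6 -> skip
  v3 WRITE a 9 -> skip
  v4 WRITE b 5 -> skip
  v5 WRITE e 8 -> skip
  v6 WRITE a 5 -> skip
  v7 WRITE c 9 -> skip
  v8 WRITE b 11 -> skip
  v9 WRITE a 18 -> skip
  v10 WRITE c 19 -> skip
  v11 WRITE b 7 -> skip
  v12 WRITE d 11 -> keep
  v13 WRITE d 11 -> keep
  v14 WRITE c 8 -> skip
  v15 WRITE c 15 -> skip
  v16 WRITE c 15 -> skip
  v17 WRITE d 5 -> keep
  v18 WRITE a 16 -> skip
  v19 WRITE e 11 -> skip
  v20 WRITE d 3 -> drop (> snap)
  v21 WRITE c 3 -> skip
  v22 WRITE c 5 -> skip
  v23 WRITE e 5 -> skip
  v24 WRITE c 9 -> skip
Collected: [(12, 11), (13, 11), (17, 5)]

Answer: v12 11
v13 11
v17 5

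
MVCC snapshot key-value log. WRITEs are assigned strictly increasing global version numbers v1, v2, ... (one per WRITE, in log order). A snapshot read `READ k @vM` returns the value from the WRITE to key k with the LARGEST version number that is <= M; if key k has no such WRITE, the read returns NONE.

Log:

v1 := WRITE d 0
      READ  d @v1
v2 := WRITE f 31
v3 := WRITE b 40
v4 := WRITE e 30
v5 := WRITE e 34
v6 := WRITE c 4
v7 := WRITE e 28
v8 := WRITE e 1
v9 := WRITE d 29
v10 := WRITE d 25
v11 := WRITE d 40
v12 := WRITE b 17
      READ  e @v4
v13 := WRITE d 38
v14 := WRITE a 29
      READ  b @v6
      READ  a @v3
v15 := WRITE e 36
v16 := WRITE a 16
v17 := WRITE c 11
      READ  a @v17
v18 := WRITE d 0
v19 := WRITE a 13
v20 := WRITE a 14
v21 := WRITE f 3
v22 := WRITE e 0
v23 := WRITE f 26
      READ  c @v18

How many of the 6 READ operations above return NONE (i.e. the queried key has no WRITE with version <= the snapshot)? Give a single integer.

Answer: 1

Derivation:
v1: WRITE d=0  (d history now [(1, 0)])
READ d @v1: history=[(1, 0)] -> pick v1 -> 0
v2: WRITE f=31  (f history now [(2, 31)])
v3: WRITE b=40  (b history now [(3, 40)])
v4: WRITE e=30  (e history now [(4, 30)])
v5: WRITE e=34  (e history now [(4, 30), (5, 34)])
v6: WRITE c=4  (c history now [(6, 4)])
v7: WRITE e=28  (e history now [(4, 30), (5, 34), (7, 28)])
v8: WRITE e=1  (e history now [(4, 30), (5, 34), (7, 28), (8, 1)])
v9: WRITE d=29  (d history now [(1, 0), (9, 29)])
v10: WRITE d=25  (d history now [(1, 0), (9, 29), (10, 25)])
v11: WRITE d=40  (d history now [(1, 0), (9, 29), (10, 25), (11, 40)])
v12: WRITE b=17  (b history now [(3, 40), (12, 17)])
READ e @v4: history=[(4, 30), (5, 34), (7, 28), (8, 1)] -> pick v4 -> 30
v13: WRITE d=38  (d history now [(1, 0), (9, 29), (10, 25), (11, 40), (13, 38)])
v14: WRITE a=29  (a history now [(14, 29)])
READ b @v6: history=[(3, 40), (12, 17)] -> pick v3 -> 40
READ a @v3: history=[(14, 29)] -> no version <= 3 -> NONE
v15: WRITE e=36  (e history now [(4, 30), (5, 34), (7, 28), (8, 1), (15, 36)])
v16: WRITE a=16  (a history now [(14, 29), (16, 16)])
v17: WRITE c=11  (c history now [(6, 4), (17, 11)])
READ a @v17: history=[(14, 29), (16, 16)] -> pick v16 -> 16
v18: WRITE d=0  (d history now [(1, 0), (9, 29), (10, 25), (11, 40), (13, 38), (18, 0)])
v19: WRITE a=13  (a history now [(14, 29), (16, 16), (19, 13)])
v20: WRITE a=14  (a history now [(14, 29), (16, 16), (19, 13), (20, 14)])
v21: WRITE f=3  (f history now [(2, 31), (21, 3)])
v22: WRITE e=0  (e history now [(4, 30), (5, 34), (7, 28), (8, 1), (15, 36), (22, 0)])
v23: WRITE f=26  (f history now [(2, 31), (21, 3), (23, 26)])
READ c @v18: history=[(6, 4), (17, 11)] -> pick v17 -> 11
Read results in order: ['0', '30', '40', 'NONE', '16', '11']
NONE count = 1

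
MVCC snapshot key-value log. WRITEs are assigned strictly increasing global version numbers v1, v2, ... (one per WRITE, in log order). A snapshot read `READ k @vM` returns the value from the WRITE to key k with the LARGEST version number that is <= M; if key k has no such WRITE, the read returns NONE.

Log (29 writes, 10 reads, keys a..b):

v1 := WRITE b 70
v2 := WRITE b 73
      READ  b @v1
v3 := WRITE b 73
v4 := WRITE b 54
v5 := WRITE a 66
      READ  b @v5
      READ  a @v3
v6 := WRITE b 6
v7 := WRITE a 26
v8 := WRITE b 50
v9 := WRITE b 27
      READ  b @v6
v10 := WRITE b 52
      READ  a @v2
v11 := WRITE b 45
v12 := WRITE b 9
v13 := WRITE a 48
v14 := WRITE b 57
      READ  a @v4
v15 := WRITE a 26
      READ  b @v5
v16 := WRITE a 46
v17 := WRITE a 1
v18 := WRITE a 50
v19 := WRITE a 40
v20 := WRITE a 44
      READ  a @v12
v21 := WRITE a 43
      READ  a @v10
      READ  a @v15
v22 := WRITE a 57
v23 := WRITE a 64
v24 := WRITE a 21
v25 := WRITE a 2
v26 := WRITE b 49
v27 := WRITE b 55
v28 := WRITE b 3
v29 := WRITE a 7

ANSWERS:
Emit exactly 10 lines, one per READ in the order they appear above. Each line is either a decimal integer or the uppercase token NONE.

v1: WRITE b=70  (b history now [(1, 70)])
v2: WRITE b=73  (b history now [(1, 70), (2, 73)])
READ b @v1: history=[(1, 70), (2, 73)] -> pick v1 -> 70
v3: WRITE b=73  (b history now [(1, 70), (2, 73), (3, 73)])
v4: WRITE b=54  (b history now [(1, 70), (2, 73), (3, 73), (4, 54)])
v5: WRITE a=66  (a history now [(5, 66)])
READ b @v5: history=[(1, 70), (2, 73), (3, 73), (4, 54)] -> pick v4 -> 54
READ a @v3: history=[(5, 66)] -> no version <= 3 -> NONE
v6: WRITE b=6  (b history now [(1, 70), (2, 73), (3, 73), (4, 54), (6, 6)])
v7: WRITE a=26  (a history now [(5, 66), (7, 26)])
v8: WRITE b=50  (b history now [(1, 70), (2, 73), (3, 73), (4, 54), (6, 6), (8, 50)])
v9: WRITE b=27  (b history now [(1, 70), (2, 73), (3, 73), (4, 54), (6, 6), (8, 50), (9, 27)])
READ b @v6: history=[(1, 70), (2, 73), (3, 73), (4, 54), (6, 6), (8, 50), (9, 27)] -> pick v6 -> 6
v10: WRITE b=52  (b history now [(1, 70), (2, 73), (3, 73), (4, 54), (6, 6), (8, 50), (9, 27), (10, 52)])
READ a @v2: history=[(5, 66), (7, 26)] -> no version <= 2 -> NONE
v11: WRITE b=45  (b history now [(1, 70), (2, 73), (3, 73), (4, 54), (6, 6), (8, 50), (9, 27), (10, 52), (11, 45)])
v12: WRITE b=9  (b history now [(1, 70), (2, 73), (3, 73), (4, 54), (6, 6), (8, 50), (9, 27), (10, 52), (11, 45), (12, 9)])
v13: WRITE a=48  (a history now [(5, 66), (7, 26), (13, 48)])
v14: WRITE b=57  (b history now [(1, 70), (2, 73), (3, 73), (4, 54), (6, 6), (8, 50), (9, 27), (10, 52), (11, 45), (12, 9), (14, 57)])
READ a @v4: history=[(5, 66), (7, 26), (13, 48)] -> no version <= 4 -> NONE
v15: WRITE a=26  (a history now [(5, 66), (7, 26), (13, 48), (15, 26)])
READ b @v5: history=[(1, 70), (2, 73), (3, 73), (4, 54), (6, 6), (8, 50), (9, 27), (10, 52), (11, 45), (12, 9), (14, 57)] -> pick v4 -> 54
v16: WRITE a=46  (a history now [(5, 66), (7, 26), (13, 48), (15, 26), (16, 46)])
v17: WRITE a=1  (a history now [(5, 66), (7, 26), (13, 48), (15, 26), (16, 46), (17, 1)])
v18: WRITE a=50  (a history now [(5, 66), (7, 26), (13, 48), (15, 26), (16, 46), (17, 1), (18, 50)])
v19: WRITE a=40  (a history now [(5, 66), (7, 26), (13, 48), (15, 26), (16, 46), (17, 1), (18, 50), (19, 40)])
v20: WRITE a=44  (a history now [(5, 66), (7, 26), (13, 48), (15, 26), (16, 46), (17, 1), (18, 50), (19, 40), (20, 44)])
READ a @v12: history=[(5, 66), (7, 26), (13, 48), (15, 26), (16, 46), (17, 1), (18, 50), (19, 40), (20, 44)] -> pick v7 -> 26
v21: WRITE a=43  (a history now [(5, 66), (7, 26), (13, 48), (15, 26), (16, 46), (17, 1), (18, 50), (19, 40), (20, 44), (21, 43)])
READ a @v10: history=[(5, 66), (7, 26), (13, 48), (15, 26), (16, 46), (17, 1), (18, 50), (19, 40), (20, 44), (21, 43)] -> pick v7 -> 26
READ a @v15: history=[(5, 66), (7, 26), (13, 48), (15, 26), (16, 46), (17, 1), (18, 50), (19, 40), (20, 44), (21, 43)] -> pick v15 -> 26
v22: WRITE a=57  (a history now [(5, 66), (7, 26), (13, 48), (15, 26), (16, 46), (17, 1), (18, 50), (19, 40), (20, 44), (21, 43), (22, 57)])
v23: WRITE a=64  (a history now [(5, 66), (7, 26), (13, 48), (15, 26), (16, 46), (17, 1), (18, 50), (19, 40), (20, 44), (21, 43), (22, 57), (23, 64)])
v24: WRITE a=21  (a history now [(5, 66), (7, 26), (13, 48), (15, 26), (16, 46), (17, 1), (18, 50), (19, 40), (20, 44), (21, 43), (22, 57), (23, 64), (24, 21)])
v25: WRITE a=2  (a history now [(5, 66), (7, 26), (13, 48), (15, 26), (16, 46), (17, 1), (18, 50), (19, 40), (20, 44), (21, 43), (22, 57), (23, 64), (24, 21), (25, 2)])
v26: WRITE b=49  (b history now [(1, 70), (2, 73), (3, 73), (4, 54), (6, 6), (8, 50), (9, 27), (10, 52), (11, 45), (12, 9), (14, 57), (26, 49)])
v27: WRITE b=55  (b history now [(1, 70), (2, 73), (3, 73), (4, 54), (6, 6), (8, 50), (9, 27), (10, 52), (11, 45), (12, 9), (14, 57), (26, 49), (27, 55)])
v28: WRITE b=3  (b history now [(1, 70), (2, 73), (3, 73), (4, 54), (6, 6), (8, 50), (9, 27), (10, 52), (11, 45), (12, 9), (14, 57), (26, 49), (27, 55), (28, 3)])
v29: WRITE a=7  (a history now [(5, 66), (7, 26), (13, 48), (15, 26), (16, 46), (17, 1), (18, 50), (19, 40), (20, 44), (21, 43), (22, 57), (23, 64), (24, 21), (25, 2), (29, 7)])

Answer: 70
54
NONE
6
NONE
NONE
54
26
26
26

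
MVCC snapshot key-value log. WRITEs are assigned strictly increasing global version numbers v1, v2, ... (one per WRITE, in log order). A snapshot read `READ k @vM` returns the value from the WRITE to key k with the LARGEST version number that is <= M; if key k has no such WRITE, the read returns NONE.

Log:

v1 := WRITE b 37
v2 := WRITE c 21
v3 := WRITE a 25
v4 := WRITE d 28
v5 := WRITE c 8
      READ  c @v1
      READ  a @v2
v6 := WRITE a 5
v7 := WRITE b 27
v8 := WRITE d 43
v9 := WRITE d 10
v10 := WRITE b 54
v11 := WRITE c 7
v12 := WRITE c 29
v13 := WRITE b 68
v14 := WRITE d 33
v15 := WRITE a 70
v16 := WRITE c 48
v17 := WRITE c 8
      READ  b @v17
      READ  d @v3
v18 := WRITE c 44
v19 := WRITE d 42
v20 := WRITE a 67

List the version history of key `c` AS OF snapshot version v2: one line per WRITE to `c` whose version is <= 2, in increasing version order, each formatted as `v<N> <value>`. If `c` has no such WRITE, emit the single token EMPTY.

Answer: v2 21

Derivation:
Scan writes for key=c with version <= 2:
  v1 WRITE b 37 -> skip
  v2 WRITE c 21 -> keep
  v3 WRITE a 25 -> skip
  v4 WRITE d 28 -> skip
  v5 WRITE c 8 -> drop (> snap)
  v6 WRITE a 5 -> skip
  v7 WRITE b 27 -> skip
  v8 WRITE d 43 -> skip
  v9 WRITE d 10 -> skip
  v10 WRITE b 54 -> skip
  v11 WRITE c 7 -> drop (> snap)
  v12 WRITE c 29 -> drop (> snap)
  v13 WRITE b 68 -> skip
  v14 WRITE d 33 -> skip
  v15 WRITE a 70 -> skip
  v16 WRITE c 48 -> drop (> snap)
  v17 WRITE c 8 -> drop (> snap)
  v18 WRITE c 44 -> drop (> snap)
  v19 WRITE d 42 -> skip
  v20 WRITE a 67 -> skip
Collected: [(2, 21)]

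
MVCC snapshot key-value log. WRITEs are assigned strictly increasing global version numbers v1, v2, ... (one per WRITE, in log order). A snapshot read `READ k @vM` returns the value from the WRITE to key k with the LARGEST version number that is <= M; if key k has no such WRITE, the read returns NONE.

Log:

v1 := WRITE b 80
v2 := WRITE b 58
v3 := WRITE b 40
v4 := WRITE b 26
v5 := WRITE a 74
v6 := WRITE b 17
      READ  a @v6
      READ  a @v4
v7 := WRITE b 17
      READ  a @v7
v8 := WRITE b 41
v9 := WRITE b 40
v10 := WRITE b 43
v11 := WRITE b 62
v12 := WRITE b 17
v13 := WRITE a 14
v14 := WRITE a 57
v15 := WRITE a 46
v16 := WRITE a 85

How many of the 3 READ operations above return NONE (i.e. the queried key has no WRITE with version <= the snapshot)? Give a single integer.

Answer: 1

Derivation:
v1: WRITE b=80  (b history now [(1, 80)])
v2: WRITE b=58  (b history now [(1, 80), (2, 58)])
v3: WRITE b=40  (b history now [(1, 80), (2, 58), (3, 40)])
v4: WRITE b=26  (b history now [(1, 80), (2, 58), (3, 40), (4, 26)])
v5: WRITE a=74  (a history now [(5, 74)])
v6: WRITE b=17  (b history now [(1, 80), (2, 58), (3, 40), (4, 26), (6, 17)])
READ a @v6: history=[(5, 74)] -> pick v5 -> 74
READ a @v4: history=[(5, 74)] -> no version <= 4 -> NONE
v7: WRITE b=17  (b history now [(1, 80), (2, 58), (3, 40), (4, 26), (6, 17), (7, 17)])
READ a @v7: history=[(5, 74)] -> pick v5 -> 74
v8: WRITE b=41  (b history now [(1, 80), (2, 58), (3, 40), (4, 26), (6, 17), (7, 17), (8, 41)])
v9: WRITE b=40  (b history now [(1, 80), (2, 58), (3, 40), (4, 26), (6, 17), (7, 17), (8, 41), (9, 40)])
v10: WRITE b=43  (b history now [(1, 80), (2, 58), (3, 40), (4, 26), (6, 17), (7, 17), (8, 41), (9, 40), (10, 43)])
v11: WRITE b=62  (b history now [(1, 80), (2, 58), (3, 40), (4, 26), (6, 17), (7, 17), (8, 41), (9, 40), (10, 43), (11, 62)])
v12: WRITE b=17  (b history now [(1, 80), (2, 58), (3, 40), (4, 26), (6, 17), (7, 17), (8, 41), (9, 40), (10, 43), (11, 62), (12, 17)])
v13: WRITE a=14  (a history now [(5, 74), (13, 14)])
v14: WRITE a=57  (a history now [(5, 74), (13, 14), (14, 57)])
v15: WRITE a=46  (a history now [(5, 74), (13, 14), (14, 57), (15, 46)])
v16: WRITE a=85  (a history now [(5, 74), (13, 14), (14, 57), (15, 46), (16, 85)])
Read results in order: ['74', 'NONE', '74']
NONE count = 1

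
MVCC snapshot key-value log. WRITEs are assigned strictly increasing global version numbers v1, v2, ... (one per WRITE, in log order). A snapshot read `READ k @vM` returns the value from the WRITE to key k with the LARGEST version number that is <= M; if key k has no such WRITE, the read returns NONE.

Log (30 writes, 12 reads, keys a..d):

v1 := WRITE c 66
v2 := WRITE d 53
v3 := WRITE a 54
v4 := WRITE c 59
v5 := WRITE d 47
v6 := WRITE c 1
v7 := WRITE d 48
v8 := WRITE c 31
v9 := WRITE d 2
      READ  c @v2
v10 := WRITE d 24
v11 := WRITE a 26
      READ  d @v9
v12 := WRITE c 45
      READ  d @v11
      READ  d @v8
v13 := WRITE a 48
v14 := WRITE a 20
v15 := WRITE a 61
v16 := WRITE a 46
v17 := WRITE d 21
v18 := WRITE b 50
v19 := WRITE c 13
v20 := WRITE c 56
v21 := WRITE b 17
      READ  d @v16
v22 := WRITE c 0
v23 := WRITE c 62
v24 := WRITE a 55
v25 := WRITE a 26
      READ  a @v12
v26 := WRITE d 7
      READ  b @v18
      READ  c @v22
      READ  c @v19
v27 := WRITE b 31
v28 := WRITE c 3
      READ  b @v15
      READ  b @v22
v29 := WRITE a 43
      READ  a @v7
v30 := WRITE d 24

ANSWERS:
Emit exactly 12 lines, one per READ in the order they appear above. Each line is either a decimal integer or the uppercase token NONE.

v1: WRITE c=66  (c history now [(1, 66)])
v2: WRITE d=53  (d history now [(2, 53)])
v3: WRITE a=54  (a history now [(3, 54)])
v4: WRITE c=59  (c history now [(1, 66), (4, 59)])
v5: WRITE d=47  (d history now [(2, 53), (5, 47)])
v6: WRITE c=1  (c history now [(1, 66), (4, 59), (6, 1)])
v7: WRITE d=48  (d history now [(2, 53), (5, 47), (7, 48)])
v8: WRITE c=31  (c history now [(1, 66), (4, 59), (6, 1), (8, 31)])
v9: WRITE d=2  (d history now [(2, 53), (5, 47), (7, 48), (9, 2)])
READ c @v2: history=[(1, 66), (4, 59), (6, 1), (8, 31)] -> pick v1 -> 66
v10: WRITE d=24  (d history now [(2, 53), (5, 47), (7, 48), (9, 2), (10, 24)])
v11: WRITE a=26  (a history now [(3, 54), (11, 26)])
READ d @v9: history=[(2, 53), (5, 47), (7, 48), (9, 2), (10, 24)] -> pick v9 -> 2
v12: WRITE c=45  (c history now [(1, 66), (4, 59), (6, 1), (8, 31), (12, 45)])
READ d @v11: history=[(2, 53), (5, 47), (7, 48), (9, 2), (10, 24)] -> pick v10 -> 24
READ d @v8: history=[(2, 53), (5, 47), (7, 48), (9, 2), (10, 24)] -> pick v7 -> 48
v13: WRITE a=48  (a history now [(3, 54), (11, 26), (13, 48)])
v14: WRITE a=20  (a history now [(3, 54), (11, 26), (13, 48), (14, 20)])
v15: WRITE a=61  (a history now [(3, 54), (11, 26), (13, 48), (14, 20), (15, 61)])
v16: WRITE a=46  (a history now [(3, 54), (11, 26), (13, 48), (14, 20), (15, 61), (16, 46)])
v17: WRITE d=21  (d history now [(2, 53), (5, 47), (7, 48), (9, 2), (10, 24), (17, 21)])
v18: WRITE b=50  (b history now [(18, 50)])
v19: WRITE c=13  (c history now [(1, 66), (4, 59), (6, 1), (8, 31), (12, 45), (19, 13)])
v20: WRITE c=56  (c history now [(1, 66), (4, 59), (6, 1), (8, 31), (12, 45), (19, 13), (20, 56)])
v21: WRITE b=17  (b history now [(18, 50), (21, 17)])
READ d @v16: history=[(2, 53), (5, 47), (7, 48), (9, 2), (10, 24), (17, 21)] -> pick v10 -> 24
v22: WRITE c=0  (c history now [(1, 66), (4, 59), (6, 1), (8, 31), (12, 45), (19, 13), (20, 56), (22, 0)])
v23: WRITE c=62  (c history now [(1, 66), (4, 59), (6, 1), (8, 31), (12, 45), (19, 13), (20, 56), (22, 0), (23, 62)])
v24: WRITE a=55  (a history now [(3, 54), (11, 26), (13, 48), (14, 20), (15, 61), (16, 46), (24, 55)])
v25: WRITE a=26  (a history now [(3, 54), (11, 26), (13, 48), (14, 20), (15, 61), (16, 46), (24, 55), (25, 26)])
READ a @v12: history=[(3, 54), (11, 26), (13, 48), (14, 20), (15, 61), (16, 46), (24, 55), (25, 26)] -> pick v11 -> 26
v26: WRITE d=7  (d history now [(2, 53), (5, 47), (7, 48), (9, 2), (10, 24), (17, 21), (26, 7)])
READ b @v18: history=[(18, 50), (21, 17)] -> pick v18 -> 50
READ c @v22: history=[(1, 66), (4, 59), (6, 1), (8, 31), (12, 45), (19, 13), (20, 56), (22, 0), (23, 62)] -> pick v22 -> 0
READ c @v19: history=[(1, 66), (4, 59), (6, 1), (8, 31), (12, 45), (19, 13), (20, 56), (22, 0), (23, 62)] -> pick v19 -> 13
v27: WRITE b=31  (b history now [(18, 50), (21, 17), (27, 31)])
v28: WRITE c=3  (c history now [(1, 66), (4, 59), (6, 1), (8, 31), (12, 45), (19, 13), (20, 56), (22, 0), (23, 62), (28, 3)])
READ b @v15: history=[(18, 50), (21, 17), (27, 31)] -> no version <= 15 -> NONE
READ b @v22: history=[(18, 50), (21, 17), (27, 31)] -> pick v21 -> 17
v29: WRITE a=43  (a history now [(3, 54), (11, 26), (13, 48), (14, 20), (15, 61), (16, 46), (24, 55), (25, 26), (29, 43)])
READ a @v7: history=[(3, 54), (11, 26), (13, 48), (14, 20), (15, 61), (16, 46), (24, 55), (25, 26), (29, 43)] -> pick v3 -> 54
v30: WRITE d=24  (d history now [(2, 53), (5, 47), (7, 48), (9, 2), (10, 24), (17, 21), (26, 7), (30, 24)])

Answer: 66
2
24
48
24
26
50
0
13
NONE
17
54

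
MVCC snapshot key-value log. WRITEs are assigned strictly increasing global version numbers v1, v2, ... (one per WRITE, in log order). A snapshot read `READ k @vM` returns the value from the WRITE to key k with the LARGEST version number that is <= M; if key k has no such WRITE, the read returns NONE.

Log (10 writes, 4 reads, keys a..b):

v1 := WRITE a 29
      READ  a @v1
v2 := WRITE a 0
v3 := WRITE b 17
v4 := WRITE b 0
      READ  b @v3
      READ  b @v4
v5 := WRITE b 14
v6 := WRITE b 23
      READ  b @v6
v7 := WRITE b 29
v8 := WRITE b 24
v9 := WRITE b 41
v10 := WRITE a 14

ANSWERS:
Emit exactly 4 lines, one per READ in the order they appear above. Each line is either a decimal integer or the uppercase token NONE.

v1: WRITE a=29  (a history now [(1, 29)])
READ a @v1: history=[(1, 29)] -> pick v1 -> 29
v2: WRITE a=0  (a history now [(1, 29), (2, 0)])
v3: WRITE b=17  (b history now [(3, 17)])
v4: WRITE b=0  (b history now [(3, 17), (4, 0)])
READ b @v3: history=[(3, 17), (4, 0)] -> pick v3 -> 17
READ b @v4: history=[(3, 17), (4, 0)] -> pick v4 -> 0
v5: WRITE b=14  (b history now [(3, 17), (4, 0), (5, 14)])
v6: WRITE b=23  (b history now [(3, 17), (4, 0), (5, 14), (6, 23)])
READ b @v6: history=[(3, 17), (4, 0), (5, 14), (6, 23)] -> pick v6 -> 23
v7: WRITE b=29  (b history now [(3, 17), (4, 0), (5, 14), (6, 23), (7, 29)])
v8: WRITE b=24  (b history now [(3, 17), (4, 0), (5, 14), (6, 23), (7, 29), (8, 24)])
v9: WRITE b=41  (b history now [(3, 17), (4, 0), (5, 14), (6, 23), (7, 29), (8, 24), (9, 41)])
v10: WRITE a=14  (a history now [(1, 29), (2, 0), (10, 14)])

Answer: 29
17
0
23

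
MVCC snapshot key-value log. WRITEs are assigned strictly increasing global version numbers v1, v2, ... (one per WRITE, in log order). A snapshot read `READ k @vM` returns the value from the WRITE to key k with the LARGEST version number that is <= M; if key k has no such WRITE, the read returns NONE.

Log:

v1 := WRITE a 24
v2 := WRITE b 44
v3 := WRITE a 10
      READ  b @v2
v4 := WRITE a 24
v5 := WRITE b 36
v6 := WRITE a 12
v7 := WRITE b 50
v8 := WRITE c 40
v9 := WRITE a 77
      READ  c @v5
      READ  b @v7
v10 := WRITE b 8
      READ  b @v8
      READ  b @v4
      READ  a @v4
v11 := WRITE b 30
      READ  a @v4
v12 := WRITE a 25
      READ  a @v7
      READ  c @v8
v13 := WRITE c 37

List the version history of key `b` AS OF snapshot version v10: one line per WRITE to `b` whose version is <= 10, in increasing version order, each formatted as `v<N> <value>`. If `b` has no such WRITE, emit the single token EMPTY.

Answer: v2 44
v5 36
v7 50
v10 8

Derivation:
Scan writes for key=b with version <= 10:
  v1 WRITE a 24 -> skip
  v2 WRITE b 44 -> keep
  v3 WRITE a 10 -> skip
  v4 WRITE a 24 -> skip
  v5 WRITE b 36 -> keep
  v6 WRITE a 12 -> skip
  v7 WRITE b 50 -> keep
  v8 WRITE c 40 -> skip
  v9 WRITE a 77 -> skip
  v10 WRITE b 8 -> keep
  v11 WRITE b 30 -> drop (> snap)
  v12 WRITE a 25 -> skip
  v13 WRITE c 37 -> skip
Collected: [(2, 44), (5, 36), (7, 50), (10, 8)]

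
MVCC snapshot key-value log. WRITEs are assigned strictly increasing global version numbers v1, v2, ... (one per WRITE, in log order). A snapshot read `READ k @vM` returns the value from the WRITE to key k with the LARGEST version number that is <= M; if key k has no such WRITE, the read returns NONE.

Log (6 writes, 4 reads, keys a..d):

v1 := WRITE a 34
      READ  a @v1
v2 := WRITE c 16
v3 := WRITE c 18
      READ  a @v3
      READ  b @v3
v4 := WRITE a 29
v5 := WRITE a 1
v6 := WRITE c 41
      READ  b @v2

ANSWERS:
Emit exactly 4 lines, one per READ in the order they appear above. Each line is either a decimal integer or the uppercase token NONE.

v1: WRITE a=34  (a history now [(1, 34)])
READ a @v1: history=[(1, 34)] -> pick v1 -> 34
v2: WRITE c=16  (c history now [(2, 16)])
v3: WRITE c=18  (c history now [(2, 16), (3, 18)])
READ a @v3: history=[(1, 34)] -> pick v1 -> 34
READ b @v3: history=[] -> no version <= 3 -> NONE
v4: WRITE a=29  (a history now [(1, 34), (4, 29)])
v5: WRITE a=1  (a history now [(1, 34), (4, 29), (5, 1)])
v6: WRITE c=41  (c history now [(2, 16), (3, 18), (6, 41)])
READ b @v2: history=[] -> no version <= 2 -> NONE

Answer: 34
34
NONE
NONE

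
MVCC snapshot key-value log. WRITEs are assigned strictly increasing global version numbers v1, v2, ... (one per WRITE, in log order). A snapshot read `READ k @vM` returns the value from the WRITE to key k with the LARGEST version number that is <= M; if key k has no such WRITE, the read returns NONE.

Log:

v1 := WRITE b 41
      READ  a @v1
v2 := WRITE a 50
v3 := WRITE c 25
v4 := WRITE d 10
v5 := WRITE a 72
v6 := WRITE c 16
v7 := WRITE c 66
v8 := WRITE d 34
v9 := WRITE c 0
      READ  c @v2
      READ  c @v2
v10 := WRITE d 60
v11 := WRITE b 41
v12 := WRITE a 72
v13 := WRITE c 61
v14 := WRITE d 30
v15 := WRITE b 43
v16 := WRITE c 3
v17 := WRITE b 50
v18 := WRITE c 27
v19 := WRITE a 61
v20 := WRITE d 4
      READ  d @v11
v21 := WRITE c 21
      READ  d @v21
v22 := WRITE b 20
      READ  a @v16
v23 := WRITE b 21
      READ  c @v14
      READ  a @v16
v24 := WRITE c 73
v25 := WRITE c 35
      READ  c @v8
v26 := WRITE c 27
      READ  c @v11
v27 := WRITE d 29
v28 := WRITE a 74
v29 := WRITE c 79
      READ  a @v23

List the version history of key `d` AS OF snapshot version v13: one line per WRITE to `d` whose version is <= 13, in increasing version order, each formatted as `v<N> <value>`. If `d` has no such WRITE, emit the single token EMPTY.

Answer: v4 10
v8 34
v10 60

Derivation:
Scan writes for key=d with version <= 13:
  v1 WRITE b 41 -> skip
  v2 WRITE a 50 -> skip
  v3 WRITE c 25 -> skip
  v4 WRITE d 10 -> keep
  v5 WRITE a 72 -> skip
  v6 WRITE c 16 -> skip
  v7 WRITE c 66 -> skip
  v8 WRITE d 34 -> keep
  v9 WRITE c 0 -> skip
  v10 WRITE d 60 -> keep
  v11 WRITE b 41 -> skip
  v12 WRITE a 72 -> skip
  v13 WRITE c 61 -> skip
  v14 WRITE d 30 -> drop (> snap)
  v15 WRITE b 43 -> skip
  v16 WRITE c 3 -> skip
  v17 WRITE b 50 -> skip
  v18 WRITE c 27 -> skip
  v19 WRITE a 61 -> skip
  v20 WRITE d 4 -> drop (> snap)
  v21 WRITE c 21 -> skip
  v22 WRITE b 20 -> skip
  v23 WRITE b 21 -> skip
  v24 WRITE c 73 -> skip
  v25 WRITE c 35 -> skip
  v26 WRITE c 27 -> skip
  v27 WRITE d 29 -> drop (> snap)
  v28 WRITE a 74 -> skip
  v29 WRITE c 79 -> skip
Collected: [(4, 10), (8, 34), (10, 60)]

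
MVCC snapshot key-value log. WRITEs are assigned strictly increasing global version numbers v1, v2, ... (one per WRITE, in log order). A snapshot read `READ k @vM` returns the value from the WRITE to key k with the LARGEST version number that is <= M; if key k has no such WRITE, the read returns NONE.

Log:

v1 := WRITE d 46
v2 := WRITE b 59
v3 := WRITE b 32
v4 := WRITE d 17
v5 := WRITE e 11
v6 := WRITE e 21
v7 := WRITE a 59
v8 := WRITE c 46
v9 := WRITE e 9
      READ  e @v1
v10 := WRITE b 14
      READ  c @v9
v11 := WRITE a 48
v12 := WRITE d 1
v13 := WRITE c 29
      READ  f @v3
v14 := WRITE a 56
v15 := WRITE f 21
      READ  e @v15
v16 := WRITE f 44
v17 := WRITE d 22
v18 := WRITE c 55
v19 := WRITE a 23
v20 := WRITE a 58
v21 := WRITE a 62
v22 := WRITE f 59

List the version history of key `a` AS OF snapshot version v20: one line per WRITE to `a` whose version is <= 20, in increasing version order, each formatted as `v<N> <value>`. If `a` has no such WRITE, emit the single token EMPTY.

Scan writes for key=a with version <= 20:
  v1 WRITE d 46 -> skip
  v2 WRITE b 59 -> skip
  v3 WRITE b 32 -> skip
  v4 WRITE d 17 -> skip
  v5 WRITE e 11 -> skip
  v6 WRITE e 21 -> skip
  v7 WRITE a 59 -> keep
  v8 WRITE c 46 -> skip
  v9 WRITE e 9 -> skip
  v10 WRITE b 14 -> skip
  v11 WRITE a 48 -> keep
  v12 WRITE d 1 -> skip
  v13 WRITE c 29 -> skip
  v14 WRITE a 56 -> keep
  v15 WRITE f 21 -> skip
  v16 WRITE f 44 -> skip
  v17 WRITE d 22 -> skip
  v18 WRITE c 55 -> skip
  v19 WRITE a 23 -> keep
  v20 WRITE a 58 -> keep
  v21 WRITE a 62 -> drop (> snap)
  v22 WRITE f 59 -> skip
Collected: [(7, 59), (11, 48), (14, 56), (19, 23), (20, 58)]

Answer: v7 59
v11 48
v14 56
v19 23
v20 58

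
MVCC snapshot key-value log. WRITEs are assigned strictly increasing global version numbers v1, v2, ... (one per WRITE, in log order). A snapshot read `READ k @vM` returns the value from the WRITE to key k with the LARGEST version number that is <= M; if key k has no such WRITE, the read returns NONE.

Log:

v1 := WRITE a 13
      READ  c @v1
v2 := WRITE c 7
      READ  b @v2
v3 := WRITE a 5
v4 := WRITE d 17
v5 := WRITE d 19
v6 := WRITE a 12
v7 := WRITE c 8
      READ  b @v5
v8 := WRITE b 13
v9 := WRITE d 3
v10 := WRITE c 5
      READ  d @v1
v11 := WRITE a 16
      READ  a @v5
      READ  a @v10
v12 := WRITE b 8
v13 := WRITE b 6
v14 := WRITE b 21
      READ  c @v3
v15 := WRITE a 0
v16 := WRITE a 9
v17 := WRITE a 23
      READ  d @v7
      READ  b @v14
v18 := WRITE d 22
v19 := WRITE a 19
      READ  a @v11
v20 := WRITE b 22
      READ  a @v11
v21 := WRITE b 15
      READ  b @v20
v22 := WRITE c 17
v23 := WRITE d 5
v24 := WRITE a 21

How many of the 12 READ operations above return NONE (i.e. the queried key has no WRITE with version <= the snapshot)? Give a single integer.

Answer: 4

Derivation:
v1: WRITE a=13  (a history now [(1, 13)])
READ c @v1: history=[] -> no version <= 1 -> NONE
v2: WRITE c=7  (c history now [(2, 7)])
READ b @v2: history=[] -> no version <= 2 -> NONE
v3: WRITE a=5  (a history now [(1, 13), (3, 5)])
v4: WRITE d=17  (d history now [(4, 17)])
v5: WRITE d=19  (d history now [(4, 17), (5, 19)])
v6: WRITE a=12  (a history now [(1, 13), (3, 5), (6, 12)])
v7: WRITE c=8  (c history now [(2, 7), (7, 8)])
READ b @v5: history=[] -> no version <= 5 -> NONE
v8: WRITE b=13  (b history now [(8, 13)])
v9: WRITE d=3  (d history now [(4, 17), (5, 19), (9, 3)])
v10: WRITE c=5  (c history now [(2, 7), (7, 8), (10, 5)])
READ d @v1: history=[(4, 17), (5, 19), (9, 3)] -> no version <= 1 -> NONE
v11: WRITE a=16  (a history now [(1, 13), (3, 5), (6, 12), (11, 16)])
READ a @v5: history=[(1, 13), (3, 5), (6, 12), (11, 16)] -> pick v3 -> 5
READ a @v10: history=[(1, 13), (3, 5), (6, 12), (11, 16)] -> pick v6 -> 12
v12: WRITE b=8  (b history now [(8, 13), (12, 8)])
v13: WRITE b=6  (b history now [(8, 13), (12, 8), (13, 6)])
v14: WRITE b=21  (b history now [(8, 13), (12, 8), (13, 6), (14, 21)])
READ c @v3: history=[(2, 7), (7, 8), (10, 5)] -> pick v2 -> 7
v15: WRITE a=0  (a history now [(1, 13), (3, 5), (6, 12), (11, 16), (15, 0)])
v16: WRITE a=9  (a history now [(1, 13), (3, 5), (6, 12), (11, 16), (15, 0), (16, 9)])
v17: WRITE a=23  (a history now [(1, 13), (3, 5), (6, 12), (11, 16), (15, 0), (16, 9), (17, 23)])
READ d @v7: history=[(4, 17), (5, 19), (9, 3)] -> pick v5 -> 19
READ b @v14: history=[(8, 13), (12, 8), (13, 6), (14, 21)] -> pick v14 -> 21
v18: WRITE d=22  (d history now [(4, 17), (5, 19), (9, 3), (18, 22)])
v19: WRITE a=19  (a history now [(1, 13), (3, 5), (6, 12), (11, 16), (15, 0), (16, 9), (17, 23), (19, 19)])
READ a @v11: history=[(1, 13), (3, 5), (6, 12), (11, 16), (15, 0), (16, 9), (17, 23), (19, 19)] -> pick v11 -> 16
v20: WRITE b=22  (b history now [(8, 13), (12, 8), (13, 6), (14, 21), (20, 22)])
READ a @v11: history=[(1, 13), (3, 5), (6, 12), (11, 16), (15, 0), (16, 9), (17, 23), (19, 19)] -> pick v11 -> 16
v21: WRITE b=15  (b history now [(8, 13), (12, 8), (13, 6), (14, 21), (20, 22), (21, 15)])
READ b @v20: history=[(8, 13), (12, 8), (13, 6), (14, 21), (20, 22), (21, 15)] -> pick v20 -> 22
v22: WRITE c=17  (c history now [(2, 7), (7, 8), (10, 5), (22, 17)])
v23: WRITE d=5  (d history now [(4, 17), (5, 19), (9, 3), (18, 22), (23, 5)])
v24: WRITE a=21  (a history now [(1, 13), (3, 5), (6, 12), (11, 16), (15, 0), (16, 9), (17, 23), (19, 19), (24, 21)])
Read results in order: ['NONE', 'NONE', 'NONE', 'NONE', '5', '12', '7', '19', '21', '16', '16', '22']
NONE count = 4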